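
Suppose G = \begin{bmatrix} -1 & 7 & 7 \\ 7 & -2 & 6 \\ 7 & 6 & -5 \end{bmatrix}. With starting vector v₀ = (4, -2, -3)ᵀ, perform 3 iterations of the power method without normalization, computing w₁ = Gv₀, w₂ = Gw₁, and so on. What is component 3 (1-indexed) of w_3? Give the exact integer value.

w1 = Gv₀ = (-39, 14, 31)
w2 = Gw1 = (354, -115, -344)
w3 = Gw2 = (-3567, 644, 3508)
The requested component of w3 is 3508.

3508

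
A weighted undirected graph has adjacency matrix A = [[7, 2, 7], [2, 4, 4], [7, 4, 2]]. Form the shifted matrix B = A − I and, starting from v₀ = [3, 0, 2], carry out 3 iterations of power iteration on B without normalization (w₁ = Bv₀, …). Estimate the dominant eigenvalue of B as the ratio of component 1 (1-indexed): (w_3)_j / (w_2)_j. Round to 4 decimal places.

12.6063

B = A − I has rows (6, 2, 7); (2, 3, 4); (7, 4, 1)
w1 = Bv₀ = (6·3 + 2·0 + 7·2; 2·3 + 3·0 + 4·2; 7·3 + 4·0 + 1·2) = (32, 14, 23)
w2 = Bw1 = (6·32 + 2·14 + 7·23; 2·32 + 3·14 + 4·23; 7·32 + 4·14 + 1·23) = (381, 198, 303)
w3 = Bw2 = (4803, 2568, 3762)
Ratio: 4803/381 = 12.6063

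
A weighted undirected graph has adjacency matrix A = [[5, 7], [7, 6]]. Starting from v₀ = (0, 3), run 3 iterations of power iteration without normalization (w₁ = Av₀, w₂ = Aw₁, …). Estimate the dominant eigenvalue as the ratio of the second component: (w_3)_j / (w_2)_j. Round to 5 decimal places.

w1 = Av₀ = (5·0 + 7·3; 7·0 + 6·3) = (21, 18)
w2 = Aw1 = (5·21 + 7·18; 7·21 + 6·18) = (231, 255)
w3 = Aw2 = (2940, 3147)
Ratio at component: 3147 / 255 = 12.34118

λ ≈ 12.34118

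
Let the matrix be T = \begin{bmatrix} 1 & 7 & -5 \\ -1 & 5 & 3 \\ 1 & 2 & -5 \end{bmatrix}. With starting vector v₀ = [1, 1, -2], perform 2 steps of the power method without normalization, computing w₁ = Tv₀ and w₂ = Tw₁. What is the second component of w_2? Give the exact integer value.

w1 = Tv₀ = (1·1 + 7·1 + (-5)·(-2); (-1)·1 + 5·1 + 3·(-2); 1·1 + 2·1 + (-5)·(-2)) = (18, -2, 13)
w2 = Tw1 = (1·18 + 7·(-2) + (-5)·13; (-1)·18 + 5·(-2) + 3·13; 1·18 + 2·(-2) + (-5)·13) = (-61, 11, -51)
The requested component of w2 is 11.

11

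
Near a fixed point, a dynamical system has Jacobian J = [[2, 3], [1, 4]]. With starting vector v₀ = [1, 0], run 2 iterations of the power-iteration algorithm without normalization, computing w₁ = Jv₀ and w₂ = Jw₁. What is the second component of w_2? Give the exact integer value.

w1 = Jv₀ = (2, 1)
w2 = Jw1 = (7, 6)
The requested component of w2 is 6.

6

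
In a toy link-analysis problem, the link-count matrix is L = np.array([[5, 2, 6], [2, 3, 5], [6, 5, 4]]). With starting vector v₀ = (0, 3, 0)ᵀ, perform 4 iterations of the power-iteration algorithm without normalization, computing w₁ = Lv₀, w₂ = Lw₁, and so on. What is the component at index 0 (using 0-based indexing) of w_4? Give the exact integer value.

w1 = Lv₀ = (6, 9, 15)
w2 = Lw1 = (138, 114, 141)
w3 = Lw2 = (1764, 1323, 1962)
w4 = Lw3 = (23238, 17307, 25047)
The requested component of w4 is 23238.

23238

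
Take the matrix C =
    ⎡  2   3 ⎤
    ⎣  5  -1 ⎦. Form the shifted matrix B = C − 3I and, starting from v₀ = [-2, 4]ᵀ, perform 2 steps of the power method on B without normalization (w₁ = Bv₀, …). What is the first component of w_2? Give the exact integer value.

-92

B = C − 3I has rows (-1, 3); (5, -4)
w1 = Bv₀ = ((-1)·(-2) + 3·4; 5·(-2) + (-4)·4) = (14, -26)
w2 = Bw1 = ((-1)·14 + 3·(-26); 5·14 + (-4)·(-26)) = (-92, 174)
Requested component of w2: -92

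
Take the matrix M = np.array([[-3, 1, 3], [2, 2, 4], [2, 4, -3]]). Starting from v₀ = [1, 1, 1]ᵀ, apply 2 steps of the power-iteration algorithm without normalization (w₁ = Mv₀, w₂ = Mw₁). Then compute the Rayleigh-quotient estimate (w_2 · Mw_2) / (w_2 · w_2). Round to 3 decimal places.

w1 = Mv₀ = (1, 8, 3)
w2 = Mw1 = (14, 30, 25)
Mw2 = (63, 188, 73)
w2·Mw2 = 14·63 + 30·188 + 25·73 = 8347; w2·w2 = 14·14 + 30·30 + 25·25 = 1721
λ ≈ 8347/1721 = 4.850

4.850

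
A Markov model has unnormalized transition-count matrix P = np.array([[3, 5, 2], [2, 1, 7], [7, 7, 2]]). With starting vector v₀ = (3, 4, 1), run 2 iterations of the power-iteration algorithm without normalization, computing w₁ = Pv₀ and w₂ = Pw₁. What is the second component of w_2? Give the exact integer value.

436

w1 = Pv₀ = (3·3 + 5·4 + 2·1; 2·3 + 1·4 + 7·1; 7·3 + 7·4 + 2·1) = (31, 17, 51)
w2 = Pw1 = (3·31 + 5·17 + 2·51; 2·31 + 1·17 + 7·51; 7·31 + 7·17 + 2·51) = (280, 436, 438)
The requested component of w2 is 436.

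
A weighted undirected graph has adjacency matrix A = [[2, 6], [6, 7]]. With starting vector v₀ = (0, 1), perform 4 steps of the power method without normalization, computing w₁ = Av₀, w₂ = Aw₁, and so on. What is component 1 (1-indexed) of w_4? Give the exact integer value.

6750

w1 = Av₀ = (2·0 + 6·1; 6·0 + 7·1) = (6, 7)
w2 = Aw1 = (2·6 + 6·7; 6·6 + 7·7) = (54, 85)
w3 = Aw2 = (618, 919)
w4 = Aw3 = (6750, 10141)
The requested component of w4 is 6750.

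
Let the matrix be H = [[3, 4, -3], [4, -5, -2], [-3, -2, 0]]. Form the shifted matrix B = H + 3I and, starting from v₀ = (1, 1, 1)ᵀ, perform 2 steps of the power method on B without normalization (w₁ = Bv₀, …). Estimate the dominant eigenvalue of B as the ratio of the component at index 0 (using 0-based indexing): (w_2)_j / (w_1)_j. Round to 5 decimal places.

6.85714

B = H + 3I has rows (6, 4, -3); (4, -2, -2); (-3, -2, 3)
w1 = Bv₀ = (6·1 + 4·1 + (-3)·1; 4·1 + (-2)·1 + (-2)·1; (-3)·1 + (-2)·1 + 3·1) = (7, 0, -2)
w2 = Bw1 = (6·7 + 4·0 + (-3)·(-2); 4·7 + (-2)·0 + (-2)·(-2); (-3)·7 + (-2)·0 + 3·(-2)) = (48, 32, -27)
Ratio: 48/7 = 6.85714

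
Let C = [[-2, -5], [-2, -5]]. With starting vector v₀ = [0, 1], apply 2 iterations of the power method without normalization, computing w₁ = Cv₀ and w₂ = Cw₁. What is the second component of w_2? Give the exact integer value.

w1 = Cv₀ = (-5, -5)
w2 = Cw1 = (35, 35)
The requested component of w2 is 35.

35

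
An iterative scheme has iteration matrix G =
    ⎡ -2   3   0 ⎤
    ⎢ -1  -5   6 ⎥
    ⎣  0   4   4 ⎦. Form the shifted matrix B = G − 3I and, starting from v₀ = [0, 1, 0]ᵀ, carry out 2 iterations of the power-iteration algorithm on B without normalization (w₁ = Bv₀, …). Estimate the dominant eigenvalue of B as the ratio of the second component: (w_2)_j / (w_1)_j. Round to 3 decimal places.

μ ≈ -10.625

B = G − 3I has rows (-5, 3, 0); (-1, -8, 6); (0, 4, 1)
w1 = Bv₀ = ((-5)·0 + 3·1 + 0·0; (-1)·0 + (-8)·1 + 6·0; 0·0 + 4·1 + 1·0) = (3, -8, 4)
w2 = Bw1 = ((-5)·3 + 3·(-8) + 0·4; (-1)·3 + (-8)·(-8) + 6·4; 0·3 + 4·(-8) + 1·4) = (-39, 85, -28)
Ratio: 85/-8 = -10.625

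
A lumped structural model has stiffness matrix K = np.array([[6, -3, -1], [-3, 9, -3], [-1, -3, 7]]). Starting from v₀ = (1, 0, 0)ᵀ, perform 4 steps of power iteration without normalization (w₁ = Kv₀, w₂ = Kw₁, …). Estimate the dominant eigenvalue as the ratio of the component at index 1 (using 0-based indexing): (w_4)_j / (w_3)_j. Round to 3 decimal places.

λ ≈ 11.726

w1 = Kv₀ = (6·1 + (-3)·0 + (-1)·0; (-3)·1 + 9·0 + (-3)·0; (-1)·1 + (-3)·0 + 7·0) = (6, -3, -1)
w2 = Kw1 = (6·6 + (-3)·(-3) + (-1)·(-1); (-3)·6 + 9·(-3) + (-3)·(-1); (-1)·6 + (-3)·(-3) + 7·(-1)) = (46, -42, -4)
w3 = Kw2 = (406, -504, 52)
w4 = Kw3 = (3896, -5910, 1470)
Ratio at component: -5910 / -504 = 11.726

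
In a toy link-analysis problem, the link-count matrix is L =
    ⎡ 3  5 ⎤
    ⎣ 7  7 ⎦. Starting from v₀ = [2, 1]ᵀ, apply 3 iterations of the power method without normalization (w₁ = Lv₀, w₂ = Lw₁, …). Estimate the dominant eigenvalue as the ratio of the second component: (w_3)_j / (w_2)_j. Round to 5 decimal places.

11.31250

w1 = Lv₀ = (11, 21)
w2 = Lw1 = (138, 224)
w3 = Lw2 = (1534, 2534)
Ratio at component: 2534 / 224 = 11.31250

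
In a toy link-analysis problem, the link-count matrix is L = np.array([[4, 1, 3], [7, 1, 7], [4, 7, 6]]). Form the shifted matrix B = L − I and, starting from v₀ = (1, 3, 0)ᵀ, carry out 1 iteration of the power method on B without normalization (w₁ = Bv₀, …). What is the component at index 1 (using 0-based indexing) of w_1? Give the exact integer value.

B = L − I has rows (3, 1, 3); (7, 0, 7); (4, 7, 5)
w1 = Bv₀ = (3·1 + 1·3 + 3·0; 7·1 + 0·3 + 7·0; 4·1 + 7·3 + 5·0) = (6, 7, 25)
Requested component of w1: 7

7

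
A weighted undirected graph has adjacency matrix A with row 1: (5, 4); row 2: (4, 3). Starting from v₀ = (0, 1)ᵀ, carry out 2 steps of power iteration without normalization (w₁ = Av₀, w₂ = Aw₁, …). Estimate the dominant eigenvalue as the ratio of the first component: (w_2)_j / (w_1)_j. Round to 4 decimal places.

w1 = Av₀ = (5·0 + 4·1; 4·0 + 3·1) = (4, 3)
w2 = Aw1 = (5·4 + 4·3; 4·4 + 3·3) = (32, 25)
Ratio at component: 32 / 4 = 8.0000

8.0000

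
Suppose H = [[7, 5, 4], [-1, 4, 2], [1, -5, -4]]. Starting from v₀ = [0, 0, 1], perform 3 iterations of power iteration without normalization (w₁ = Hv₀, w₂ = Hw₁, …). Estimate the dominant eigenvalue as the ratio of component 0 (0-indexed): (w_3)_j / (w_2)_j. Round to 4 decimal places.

λ ≈ 7.9091

w1 = Hv₀ = (7·0 + 5·0 + 4·1; (-1)·0 + 4·0 + 2·1; 1·0 + (-5)·0 + (-4)·1) = (4, 2, -4)
w2 = Hw1 = (7·4 + 5·2 + 4·(-4); (-1)·4 + 4·2 + 2·(-4); 1·4 + (-5)·2 + (-4)·(-4)) = (22, -4, 10)
w3 = Hw2 = (174, -18, 2)
Ratio at component: 174 / 22 = 7.9091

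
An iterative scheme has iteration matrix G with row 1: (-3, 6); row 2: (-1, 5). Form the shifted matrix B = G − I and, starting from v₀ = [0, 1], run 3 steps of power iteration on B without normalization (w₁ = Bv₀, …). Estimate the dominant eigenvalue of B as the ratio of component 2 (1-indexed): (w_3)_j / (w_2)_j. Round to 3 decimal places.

B = G − I has rows (-4, 6); (-1, 4)
w1 = Bv₀ = ((-4)·0 + 6·1; (-1)·0 + 4·1) = (6, 4)
w2 = Bw1 = ((-4)·6 + 6·4; (-1)·6 + 4·4) = (0, 10)
w3 = Bw2 = (60, 40)
Ratio: 40/10 = 4.000

μ ≈ 4.000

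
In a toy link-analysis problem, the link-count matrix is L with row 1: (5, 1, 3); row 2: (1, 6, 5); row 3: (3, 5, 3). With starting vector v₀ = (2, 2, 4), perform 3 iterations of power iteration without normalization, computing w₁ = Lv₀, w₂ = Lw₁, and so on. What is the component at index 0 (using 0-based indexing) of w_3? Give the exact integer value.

2536

w1 = Lv₀ = (24, 34, 28)
w2 = Lw1 = (238, 368, 326)
w3 = Lw2 = (2536, 4076, 3532)
The requested component of w3 is 2536.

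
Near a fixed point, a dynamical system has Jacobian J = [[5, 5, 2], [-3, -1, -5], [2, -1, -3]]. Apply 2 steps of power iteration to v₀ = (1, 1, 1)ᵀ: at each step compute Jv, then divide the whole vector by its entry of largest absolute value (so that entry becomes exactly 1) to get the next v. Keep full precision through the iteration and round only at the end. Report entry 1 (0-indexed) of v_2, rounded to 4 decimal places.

-0.4359

Jv0 = (12.00000, -9.00000, -2.00000); divide by 12.00000 → v1 = (1.00000, -0.75000, -0.16667)
Jv1 = (0.91667, -1.41667, 3.25000); divide by 3.25000 → v2 = (0.28205, -0.43590, 1.00000)
Requested entry of v2: -17/39 = -0.4359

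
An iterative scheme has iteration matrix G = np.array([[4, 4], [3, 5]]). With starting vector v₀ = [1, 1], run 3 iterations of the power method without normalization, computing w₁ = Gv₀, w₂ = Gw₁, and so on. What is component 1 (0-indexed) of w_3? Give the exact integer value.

w1 = Gv₀ = (8, 8)
w2 = Gw1 = (64, 64)
w3 = Gw2 = (512, 512)
The requested component of w3 is 512.

512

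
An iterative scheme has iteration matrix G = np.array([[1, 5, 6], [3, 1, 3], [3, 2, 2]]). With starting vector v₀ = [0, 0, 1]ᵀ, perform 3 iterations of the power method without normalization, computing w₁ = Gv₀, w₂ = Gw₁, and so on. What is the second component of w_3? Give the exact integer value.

w1 = Gv₀ = (6, 3, 2)
w2 = Gw1 = (33, 27, 28)
w3 = Gw2 = (336, 210, 209)
The requested component of w3 is 210.

210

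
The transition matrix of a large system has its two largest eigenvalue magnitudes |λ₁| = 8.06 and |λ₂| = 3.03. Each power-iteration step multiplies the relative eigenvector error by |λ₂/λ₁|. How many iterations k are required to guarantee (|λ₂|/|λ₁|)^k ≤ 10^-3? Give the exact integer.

8

|λ₂/λ₁| = 3.03/8.06 = 0.37593
Need k ≥ ln(10^-3) / ln(0.37593) = -6.9078 / -0.9784 ≈ 7.061
Smallest integer k satisfying the bound: 8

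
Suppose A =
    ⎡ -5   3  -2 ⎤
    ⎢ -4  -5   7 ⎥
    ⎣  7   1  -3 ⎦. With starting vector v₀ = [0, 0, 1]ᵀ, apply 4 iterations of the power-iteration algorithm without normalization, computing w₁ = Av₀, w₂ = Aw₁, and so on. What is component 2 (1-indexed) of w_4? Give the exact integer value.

2237

w1 = Av₀ = ((-5)·0 + 3·0 + (-2)·1; (-4)·0 + (-5)·0 + 7·1; 7·0 + 1·0 + (-3)·1) = (-2, 7, -3)
w2 = Aw1 = ((-5)·(-2) + 3·7 + (-2)·(-3); (-4)·(-2) + (-5)·7 + 7·(-3); 7·(-2) + 1·7 + (-3)·(-3)) = (37, -48, 2)
w3 = Aw2 = (-333, 106, 205)
w4 = Aw3 = (1573, 2237, -2840)
The requested component of w4 is 2237.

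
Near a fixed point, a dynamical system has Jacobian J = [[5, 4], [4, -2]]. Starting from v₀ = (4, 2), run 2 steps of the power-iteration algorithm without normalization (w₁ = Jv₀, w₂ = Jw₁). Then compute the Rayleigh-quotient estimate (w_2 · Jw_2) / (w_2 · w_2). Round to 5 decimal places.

6.81359

w1 = Jv₀ = (5·4 + 4·2; 4·4 + (-2)·2) = (28, 12)
w2 = Jw1 = (5·28 + 4·12; 4·28 + (-2)·12) = (188, 88)
Jw2 = (1292, 576)
w2·Jw2 = 188·1292 + 88·576 = 293584; w2·w2 = 188·188 + 88·88 = 43088
λ ≈ 293584/43088 = 6.81359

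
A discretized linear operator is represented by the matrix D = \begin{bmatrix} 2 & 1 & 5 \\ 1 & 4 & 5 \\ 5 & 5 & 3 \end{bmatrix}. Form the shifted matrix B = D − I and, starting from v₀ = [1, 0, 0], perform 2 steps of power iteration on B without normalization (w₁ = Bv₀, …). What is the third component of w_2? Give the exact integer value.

20

B = D − I has rows (1, 1, 5); (1, 3, 5); (5, 5, 2)
w1 = Bv₀ = (1, 1, 5)
w2 = Bw1 = (27, 29, 20)
Requested component of w2: 20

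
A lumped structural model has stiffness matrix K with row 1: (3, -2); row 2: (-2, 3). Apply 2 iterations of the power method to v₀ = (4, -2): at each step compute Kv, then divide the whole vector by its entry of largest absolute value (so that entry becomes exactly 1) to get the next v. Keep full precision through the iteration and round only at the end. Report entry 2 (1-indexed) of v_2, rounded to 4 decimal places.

Kv0 = (16.00000, -14.00000); divide by 16.00000 → v1 = (1.00000, -0.87500)
Kv1 = (4.75000, -4.62500); divide by 4.75000 → v2 = (1.00000, -0.97368)
Requested entry of v2: -74/76 = -0.9737

-0.9737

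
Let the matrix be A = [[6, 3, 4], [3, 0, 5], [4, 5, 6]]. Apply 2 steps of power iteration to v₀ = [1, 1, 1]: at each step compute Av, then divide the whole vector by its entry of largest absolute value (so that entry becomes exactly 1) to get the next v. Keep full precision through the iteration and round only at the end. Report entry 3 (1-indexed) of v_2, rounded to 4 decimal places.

1.0000

Av0 = (13.00000, 8.00000, 15.00000); divide by 15.00000 → v1 = (0.86667, 0.53333, 1.00000)
Av1 = (10.80000, 7.60000, 12.13333); divide by 12.13333 → v2 = (0.89011, 0.62637, 1.00000)
Requested entry of v2: 182/182 = 1.0000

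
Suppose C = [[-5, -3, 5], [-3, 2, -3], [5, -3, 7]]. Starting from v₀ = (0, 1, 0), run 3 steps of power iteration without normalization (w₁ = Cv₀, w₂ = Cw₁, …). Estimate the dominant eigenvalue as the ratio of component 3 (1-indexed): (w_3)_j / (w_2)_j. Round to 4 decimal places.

λ ≈ 9.2857

w1 = Cv₀ = (-3, 2, -3)
w2 = Cw1 = (-6, 22, -42)
w3 = Cw2 = (-246, 188, -390)
Ratio at component: -390 / -42 = 9.2857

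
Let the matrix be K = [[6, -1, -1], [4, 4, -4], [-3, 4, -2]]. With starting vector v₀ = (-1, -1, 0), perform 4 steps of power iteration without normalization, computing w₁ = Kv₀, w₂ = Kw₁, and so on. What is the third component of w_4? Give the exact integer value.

w1 = Kv₀ = (-5, -8, -1)
w2 = Kw1 = (-21, -48, -15)
w3 = Kw2 = (-63, -216, -99)
w4 = Kw3 = (-63, -720, -477)
The requested component of w4 is -477.

-477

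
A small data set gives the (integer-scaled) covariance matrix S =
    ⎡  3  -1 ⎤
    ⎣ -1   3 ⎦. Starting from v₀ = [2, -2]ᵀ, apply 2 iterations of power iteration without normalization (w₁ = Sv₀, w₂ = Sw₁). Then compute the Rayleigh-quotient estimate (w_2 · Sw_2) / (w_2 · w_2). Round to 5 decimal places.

λ ≈ 4.00000

w1 = Sv₀ = (3·2 + (-1)·(-2); (-1)·2 + 3·(-2)) = (8, -8)
w2 = Sw1 = (3·8 + (-1)·(-8); (-1)·8 + 3·(-8)) = (32, -32)
Sw2 = (128, -128)
w2·Sw2 = 32·128 + (-32)·(-128) = 8192; w2·w2 = 32·32 + (-32)·(-32) = 2048
λ ≈ 8192/2048 = 4.00000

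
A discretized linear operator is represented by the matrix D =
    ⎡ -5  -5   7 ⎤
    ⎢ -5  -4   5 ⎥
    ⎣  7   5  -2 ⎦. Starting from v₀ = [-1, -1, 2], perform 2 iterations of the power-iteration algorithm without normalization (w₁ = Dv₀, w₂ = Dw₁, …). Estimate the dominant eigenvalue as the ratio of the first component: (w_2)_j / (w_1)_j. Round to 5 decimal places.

w1 = Dv₀ = ((-5)·(-1) + (-5)·(-1) + 7·2; (-5)·(-1) + (-4)·(-1) + 5·2; 7·(-1) + 5·(-1) + (-2)·2) = (24, 19, -16)
w2 = Dw1 = ((-5)·24 + (-5)·19 + 7·(-16); (-5)·24 + (-4)·19 + 5·(-16); 7·24 + 5·19 + (-2)·(-16)) = (-327, -276, 295)
Ratio at component: -327 / 24 = -13.62500

λ ≈ -13.62500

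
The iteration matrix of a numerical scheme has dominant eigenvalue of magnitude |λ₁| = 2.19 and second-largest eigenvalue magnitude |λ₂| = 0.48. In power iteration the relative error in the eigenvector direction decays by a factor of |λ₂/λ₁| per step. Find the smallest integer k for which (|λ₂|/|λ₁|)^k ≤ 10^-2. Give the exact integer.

4

|λ₂/λ₁| = 0.48/2.19 = 0.21918
Need k ≥ ln(10^-2) / ln(0.21918) = -4.6052 / -1.5179 ≈ 3.034
Smallest integer k satisfying the bound: 4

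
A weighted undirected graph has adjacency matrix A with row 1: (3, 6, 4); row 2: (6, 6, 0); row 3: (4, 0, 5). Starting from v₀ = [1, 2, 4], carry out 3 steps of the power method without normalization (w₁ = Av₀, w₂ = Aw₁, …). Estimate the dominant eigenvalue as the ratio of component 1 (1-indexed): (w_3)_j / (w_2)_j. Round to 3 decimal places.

w1 = Av₀ = (3·1 + 6·2 + 4·4; 6·1 + 6·2 + 0·4; 4·1 + 0·2 + 5·4) = (31, 18, 24)
w2 = Aw1 = (3·31 + 6·18 + 4·24; 6·31 + 6·18 + 0·24; 4·31 + 0·18 + 5·24) = (297, 294, 244)
w3 = Aw2 = (3631, 3546, 2408)
Ratio at component: 3631 / 297 = 12.226

λ ≈ 12.226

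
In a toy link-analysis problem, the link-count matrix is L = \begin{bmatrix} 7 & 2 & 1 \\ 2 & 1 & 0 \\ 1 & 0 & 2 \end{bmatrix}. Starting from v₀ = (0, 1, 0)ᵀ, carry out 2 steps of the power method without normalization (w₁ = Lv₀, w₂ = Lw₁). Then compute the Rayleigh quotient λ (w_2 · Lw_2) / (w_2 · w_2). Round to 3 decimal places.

λ ≈ 7.751

w1 = Lv₀ = (2, 1, 0)
w2 = Lw1 = (16, 5, 2)
Lw2 = (124, 37, 20)
w2·Lw2 = 16·124 + 5·37 + 2·20 = 2209; w2·w2 = 16·16 + 5·5 + 2·2 = 285
λ ≈ 2209/285 = 7.751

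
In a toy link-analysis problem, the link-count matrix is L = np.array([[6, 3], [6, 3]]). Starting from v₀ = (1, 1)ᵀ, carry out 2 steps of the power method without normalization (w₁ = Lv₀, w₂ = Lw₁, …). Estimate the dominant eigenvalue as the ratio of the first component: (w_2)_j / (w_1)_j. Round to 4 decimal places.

w1 = Lv₀ = (6·1 + 3·1; 6·1 + 3·1) = (9, 9)
w2 = Lw1 = (6·9 + 3·9; 6·9 + 3·9) = (81, 81)
Ratio at component: 81 / 9 = 9.0000

9.0000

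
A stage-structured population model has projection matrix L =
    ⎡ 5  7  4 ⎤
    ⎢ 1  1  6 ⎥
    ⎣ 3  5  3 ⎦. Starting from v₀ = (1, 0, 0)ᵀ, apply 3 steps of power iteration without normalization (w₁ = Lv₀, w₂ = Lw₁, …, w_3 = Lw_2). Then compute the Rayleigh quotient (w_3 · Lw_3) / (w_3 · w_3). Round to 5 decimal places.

11.10538

w1 = Lv₀ = (5, 1, 3)
w2 = Lw1 = (44, 24, 29)
w3 = Lw2 = (504, 242, 339)
Lw3 = (5570, 2780, 3739)
w3·Lw3 = 504·5570 + 242·2780 + 339·3739 = 4747561; w3·w3 = 504·504 + 242·242 + 339·339 = 427501
λ ≈ 4747561/427501 = 11.10538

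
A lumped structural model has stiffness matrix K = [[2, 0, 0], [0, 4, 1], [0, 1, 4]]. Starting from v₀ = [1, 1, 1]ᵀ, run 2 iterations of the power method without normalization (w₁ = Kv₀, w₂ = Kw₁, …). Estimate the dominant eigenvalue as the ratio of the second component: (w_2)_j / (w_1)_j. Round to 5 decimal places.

5.00000

w1 = Kv₀ = (2·1 + 0·1 + 0·1; 0·1 + 4·1 + 1·1; 0·1 + 1·1 + 4·1) = (2, 5, 5)
w2 = Kw1 = (2·2 + 0·5 + 0·5; 0·2 + 4·5 + 1·5; 0·2 + 1·5 + 4·5) = (4, 25, 25)
Ratio at component: 25 / 5 = 5.00000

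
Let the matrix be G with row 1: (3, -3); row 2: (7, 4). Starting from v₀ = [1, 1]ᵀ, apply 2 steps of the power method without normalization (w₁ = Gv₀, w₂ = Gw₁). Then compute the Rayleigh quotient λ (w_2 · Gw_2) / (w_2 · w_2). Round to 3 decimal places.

w1 = Gv₀ = (3·1 + (-3)·1; 7·1 + 4·1) = (0, 11)
w2 = Gw1 = (3·0 + (-3)·11; 7·0 + 4·11) = (-33, 44)
Gw2 = (-231, -55)
w2·Gw2 = (-33)·(-231) + 44·(-55) = 5203; w2·w2 = (-33)·(-33) + 44·44 = 3025
λ ≈ 5203/3025 = 1.720

λ ≈ 1.720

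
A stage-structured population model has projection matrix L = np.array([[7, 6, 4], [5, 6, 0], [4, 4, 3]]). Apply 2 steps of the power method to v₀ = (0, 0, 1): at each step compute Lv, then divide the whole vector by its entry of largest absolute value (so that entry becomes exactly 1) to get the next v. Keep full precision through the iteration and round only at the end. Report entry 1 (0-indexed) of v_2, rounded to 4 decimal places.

Lv0 = (4.00000, 0.00000, 3.00000); divide by 4.00000 → v1 = (1.00000, 0.00000, 0.75000)
Lv1 = (10.00000, 5.00000, 6.25000); divide by 10.00000 → v2 = (1.00000, 0.50000, 0.62500)
Requested entry of v2: 20/40 = 0.5000

0.5000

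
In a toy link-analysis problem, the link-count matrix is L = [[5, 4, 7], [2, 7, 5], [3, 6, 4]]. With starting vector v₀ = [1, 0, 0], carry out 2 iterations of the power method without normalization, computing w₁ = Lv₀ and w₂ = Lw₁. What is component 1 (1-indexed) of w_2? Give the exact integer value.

54

w1 = Lv₀ = (5·1 + 4·0 + 7·0; 2·1 + 7·0 + 5·0; 3·1 + 6·0 + 4·0) = (5, 2, 3)
w2 = Lw1 = (5·5 + 4·2 + 7·3; 2·5 + 7·2 + 5·3; 3·5 + 6·2 + 4·3) = (54, 39, 39)
The requested component of w2 is 54.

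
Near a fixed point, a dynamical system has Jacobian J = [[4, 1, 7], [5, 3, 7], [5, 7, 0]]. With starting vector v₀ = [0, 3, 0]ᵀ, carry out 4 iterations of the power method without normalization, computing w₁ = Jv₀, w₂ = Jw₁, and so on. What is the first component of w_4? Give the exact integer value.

w1 = Jv₀ = (3, 9, 21)
w2 = Jw1 = (168, 189, 78)
w3 = Jw2 = (1407, 1953, 2163)
w4 = Jw3 = (22722, 28035, 20706)
The requested component of w4 is 22722.

22722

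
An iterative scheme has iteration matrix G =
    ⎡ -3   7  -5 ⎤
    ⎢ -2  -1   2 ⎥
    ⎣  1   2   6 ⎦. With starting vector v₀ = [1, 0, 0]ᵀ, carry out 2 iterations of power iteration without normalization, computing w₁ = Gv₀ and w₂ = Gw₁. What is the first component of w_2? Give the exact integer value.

-10

w1 = Gv₀ = (-3, -2, 1)
w2 = Gw1 = (-10, 10, -1)
The requested component of w2 is -10.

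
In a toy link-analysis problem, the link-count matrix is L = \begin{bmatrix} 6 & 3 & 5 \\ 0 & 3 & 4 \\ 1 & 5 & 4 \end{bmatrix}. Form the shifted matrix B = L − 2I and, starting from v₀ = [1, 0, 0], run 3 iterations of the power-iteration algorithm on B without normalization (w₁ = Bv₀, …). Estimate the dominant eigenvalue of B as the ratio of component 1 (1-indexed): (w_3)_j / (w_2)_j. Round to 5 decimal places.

B = L − 2I has rows (4, 3, 5); (0, 1, 4); (1, 5, 2)
w1 = Bv₀ = (4·1 + 3·0 + 5·0; 0·1 + 1·0 + 4·0; 1·1 + 5·0 + 2·0) = (4, 0, 1)
w2 = Bw1 = (4·4 + 3·0 + 5·1; 0·4 + 1·0 + 4·1; 1·4 + 5·0 + 2·1) = (21, 4, 6)
w3 = Bw2 = (126, 28, 53)
Ratio: 126/21 = 6.00000

6.00000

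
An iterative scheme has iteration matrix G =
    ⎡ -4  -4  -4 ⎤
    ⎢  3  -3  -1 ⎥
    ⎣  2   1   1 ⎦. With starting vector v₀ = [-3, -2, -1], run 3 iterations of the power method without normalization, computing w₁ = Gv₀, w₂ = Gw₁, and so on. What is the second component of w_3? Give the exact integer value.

w1 = Gv₀ = (24, -2, -9)
w2 = Gw1 = (-52, 87, 37)
w3 = Gw2 = (-288, -454, 20)
The requested component of w3 is -454.

-454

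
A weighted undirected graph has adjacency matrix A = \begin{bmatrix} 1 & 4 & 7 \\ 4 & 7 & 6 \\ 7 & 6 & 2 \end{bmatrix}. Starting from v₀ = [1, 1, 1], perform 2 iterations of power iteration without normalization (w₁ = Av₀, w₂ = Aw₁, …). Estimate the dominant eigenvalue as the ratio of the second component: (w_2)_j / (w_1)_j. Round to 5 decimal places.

w1 = Av₀ = (12, 17, 15)
w2 = Aw1 = (185, 257, 216)
Ratio at component: 257 / 17 = 15.11765

λ ≈ 15.11765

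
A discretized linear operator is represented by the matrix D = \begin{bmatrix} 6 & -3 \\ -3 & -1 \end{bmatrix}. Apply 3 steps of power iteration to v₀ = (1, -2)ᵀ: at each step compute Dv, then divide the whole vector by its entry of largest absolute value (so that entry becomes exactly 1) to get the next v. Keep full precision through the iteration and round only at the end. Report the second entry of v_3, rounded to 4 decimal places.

-0.3423

Dv0 = (12.00000, -1.00000); divide by 12.00000 → v1 = (1.00000, -0.08333)
Dv1 = (6.25000, -2.91667); divide by 6.25000 → v2 = (1.00000, -0.46667)
Dv2 = (7.40000, -2.53333); divide by 7.40000 → v3 = (1.00000, -0.34234)
Requested entry of v3: -190/555 = -0.3423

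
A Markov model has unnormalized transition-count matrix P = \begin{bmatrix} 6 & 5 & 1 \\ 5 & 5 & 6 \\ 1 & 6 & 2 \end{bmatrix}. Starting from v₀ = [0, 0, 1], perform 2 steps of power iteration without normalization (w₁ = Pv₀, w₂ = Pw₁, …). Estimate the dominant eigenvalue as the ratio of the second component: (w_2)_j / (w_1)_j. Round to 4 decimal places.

w1 = Pv₀ = (6·0 + 5·0 + 1·1; 5·0 + 5·0 + 6·1; 1·0 + 6·0 + 2·1) = (1, 6, 2)
w2 = Pw1 = (6·1 + 5·6 + 1·2; 5·1 + 5·6 + 6·2; 1·1 + 6·6 + 2·2) = (38, 47, 41)
Ratio at component: 47 / 6 = 7.8333

7.8333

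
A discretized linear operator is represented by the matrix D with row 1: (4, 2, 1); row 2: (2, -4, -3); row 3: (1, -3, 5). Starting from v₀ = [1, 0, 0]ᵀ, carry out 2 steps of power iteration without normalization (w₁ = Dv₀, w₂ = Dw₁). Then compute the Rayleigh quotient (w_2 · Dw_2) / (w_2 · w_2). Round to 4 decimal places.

w1 = Dv₀ = (4·1 + 2·0 + 1·0; 2·1 + (-4)·0 + (-3)·0; 1·1 + (-3)·0 + 5·0) = (4, 2, 1)
w2 = Dw1 = (4·4 + 2·2 + 1·1; 2·4 + (-4)·2 + (-3)·1; 1·4 + (-3)·2 + 5·1) = (21, -3, 3)
Dw2 = (81, 45, 45)
w2·Dw2 = 21·81 + (-3)·45 + 3·45 = 1701; w2·w2 = 21·21 + (-3)·(-3) + 3·3 = 459
λ ≈ 1701/459 = 3.7059

3.7059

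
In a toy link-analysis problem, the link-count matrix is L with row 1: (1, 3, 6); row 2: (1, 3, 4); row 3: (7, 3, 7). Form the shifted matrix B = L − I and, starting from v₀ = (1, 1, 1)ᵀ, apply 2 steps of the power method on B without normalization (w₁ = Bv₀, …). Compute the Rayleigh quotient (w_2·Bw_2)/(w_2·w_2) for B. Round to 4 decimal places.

μ ≈ 11.8091

B = L − I has rows (0, 3, 6); (1, 2, 4); (7, 3, 6)
w1 = Bv₀ = (0·1 + 3·1 + 6·1; 1·1 + 2·1 + 4·1; 7·1 + 3·1 + 6·1) = (9, 7, 16)
w2 = Bw1 = (0·9 + 3·7 + 6·16; 1·9 + 2·7 + 4·16; 7·9 + 3·7 + 6·16) = (117, 87, 180)
Bw2 = (1341, 1011, 2160)
w2·Bw2 = 633654; w2·w2 = 53658; μ ≈ 633654/53658 = 11.8091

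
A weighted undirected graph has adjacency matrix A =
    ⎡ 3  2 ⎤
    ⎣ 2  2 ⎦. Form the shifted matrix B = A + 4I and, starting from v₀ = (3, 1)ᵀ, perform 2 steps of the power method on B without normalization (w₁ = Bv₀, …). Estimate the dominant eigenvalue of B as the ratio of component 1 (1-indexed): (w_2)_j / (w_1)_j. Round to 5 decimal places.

B = A + 4I has rows (7, 2); (2, 6)
w1 = Bv₀ = (23, 12)
w2 = Bw1 = (185, 118)
Ratio: 185/23 = 8.04348

μ ≈ 8.04348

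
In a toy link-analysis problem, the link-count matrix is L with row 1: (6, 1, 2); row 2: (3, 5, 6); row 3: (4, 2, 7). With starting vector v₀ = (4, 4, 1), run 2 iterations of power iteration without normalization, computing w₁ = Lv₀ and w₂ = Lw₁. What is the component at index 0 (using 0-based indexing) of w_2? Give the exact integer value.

280

w1 = Lv₀ = (6·4 + 1·4 + 2·1; 3·4 + 5·4 + 6·1; 4·4 + 2·4 + 7·1) = (30, 38, 31)
w2 = Lw1 = (6·30 + 1·38 + 2·31; 3·30 + 5·38 + 6·31; 4·30 + 2·38 + 7·31) = (280, 466, 413)
The requested component of w2 is 280.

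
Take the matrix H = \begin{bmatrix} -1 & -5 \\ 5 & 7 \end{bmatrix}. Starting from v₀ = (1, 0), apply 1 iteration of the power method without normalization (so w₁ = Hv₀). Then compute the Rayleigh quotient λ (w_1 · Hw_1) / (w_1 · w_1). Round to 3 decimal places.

w1 = Hv₀ = (-1, 5)
Hw1 = (-24, 30)
w1·Hw1 = (-1)·(-24) + 5·30 = 174; w1·w1 = (-1)·(-1) + 5·5 = 26
λ ≈ 174/26 = 6.692

λ ≈ 6.692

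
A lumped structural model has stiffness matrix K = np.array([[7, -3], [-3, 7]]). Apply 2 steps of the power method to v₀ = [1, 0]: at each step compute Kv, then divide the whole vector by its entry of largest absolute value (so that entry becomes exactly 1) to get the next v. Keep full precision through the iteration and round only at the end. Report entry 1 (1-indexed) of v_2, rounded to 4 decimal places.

1.0000

Kv0 = (7.00000, -3.00000); divide by 7.00000 → v1 = (1.00000, -0.42857)
Kv1 = (8.28571, -6.00000); divide by 8.28571 → v2 = (1.00000, -0.72414)
Requested entry of v2: 58/58 = 1.0000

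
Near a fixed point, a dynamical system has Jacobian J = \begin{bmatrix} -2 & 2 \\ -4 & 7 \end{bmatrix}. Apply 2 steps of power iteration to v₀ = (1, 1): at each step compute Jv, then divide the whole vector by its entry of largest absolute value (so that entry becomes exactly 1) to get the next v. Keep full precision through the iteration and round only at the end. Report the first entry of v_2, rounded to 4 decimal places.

Jv0 = (0.00000, 3.00000); divide by 3.00000 → v1 = (0.00000, 1.00000)
Jv1 = (2.00000, 7.00000); divide by 7.00000 → v2 = (0.28571, 1.00000)
Requested entry of v2: 6/21 = 0.2857

0.2857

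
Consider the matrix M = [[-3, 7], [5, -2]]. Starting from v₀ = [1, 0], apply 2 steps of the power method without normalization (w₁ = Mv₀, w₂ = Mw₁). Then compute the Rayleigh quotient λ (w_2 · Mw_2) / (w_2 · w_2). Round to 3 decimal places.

w1 = Mv₀ = (-3, 5)
w2 = Mw1 = (44, -25)
Mw2 = (-307, 270)
w2·Mw2 = 44·(-307) + (-25)·270 = -20258; w2·w2 = 44·44 + (-25)·(-25) = 2561
λ ≈ -20258/2561 = -7.910

-7.910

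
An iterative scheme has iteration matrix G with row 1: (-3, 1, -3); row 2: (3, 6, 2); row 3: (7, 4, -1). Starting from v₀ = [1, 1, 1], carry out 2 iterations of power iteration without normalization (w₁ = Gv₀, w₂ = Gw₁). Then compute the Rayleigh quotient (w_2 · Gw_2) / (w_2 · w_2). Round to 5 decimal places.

5.66449

w1 = Gv₀ = (-5, 11, 10)
w2 = Gw1 = (-4, 71, -1)
Gw2 = (86, 412, 257)
w2·Gw2 = (-4)·86 + 71·412 + (-1)·257 = 28651; w2·w2 = (-4)·(-4) + 71·71 + (-1)·(-1) = 5058
λ ≈ 28651/5058 = 5.66449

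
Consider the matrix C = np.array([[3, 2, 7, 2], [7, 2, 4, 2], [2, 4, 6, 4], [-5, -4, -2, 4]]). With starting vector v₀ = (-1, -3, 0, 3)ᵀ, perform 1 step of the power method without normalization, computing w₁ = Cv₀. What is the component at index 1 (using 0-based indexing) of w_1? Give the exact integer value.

w1 = Cv₀ = (-3, -7, -2, 29)
The requested component of w1 is -7.

-7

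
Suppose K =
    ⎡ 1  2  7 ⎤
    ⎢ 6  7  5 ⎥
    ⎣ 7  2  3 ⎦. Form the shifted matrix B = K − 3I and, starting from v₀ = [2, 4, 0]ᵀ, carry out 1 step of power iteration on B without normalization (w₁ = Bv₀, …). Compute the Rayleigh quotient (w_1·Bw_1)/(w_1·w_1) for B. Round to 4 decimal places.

B = K − 3I has rows (-2, 2, 7); (6, 4, 5); (7, 2, 0)
w1 = Bv₀ = ((-2)·2 + 2·4 + 7·0; 6·2 + 4·4 + 5·0; 7·2 + 2·4 + 0·0) = (4, 28, 22)
Bw1 = (202, 246, 84)
w1·Bw1 = 9544; w1·w1 = 1284; μ ≈ 9544/1284 = 7.4330

7.4330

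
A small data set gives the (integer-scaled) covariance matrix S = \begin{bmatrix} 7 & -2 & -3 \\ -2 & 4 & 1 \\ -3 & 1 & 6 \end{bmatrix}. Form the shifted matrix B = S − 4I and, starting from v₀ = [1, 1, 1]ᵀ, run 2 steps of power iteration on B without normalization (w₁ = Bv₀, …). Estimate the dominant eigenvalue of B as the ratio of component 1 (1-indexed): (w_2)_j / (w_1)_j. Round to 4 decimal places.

2.0000

B = S − 4I has rows (3, -2, -3); (-2, 0, 1); (-3, 1, 2)
w1 = Bv₀ = (-2, -1, 0)
w2 = Bw1 = (-4, 4, 5)
Ratio: -4/-2 = 2.0000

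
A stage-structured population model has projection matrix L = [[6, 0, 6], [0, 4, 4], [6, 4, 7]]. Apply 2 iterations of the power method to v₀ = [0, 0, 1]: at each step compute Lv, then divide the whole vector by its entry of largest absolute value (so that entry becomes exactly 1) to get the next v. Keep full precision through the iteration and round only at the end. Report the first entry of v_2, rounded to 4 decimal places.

0.7723

Lv0 = (6.00000, 4.00000, 7.00000); divide by 7.00000 → v1 = (0.85714, 0.57143, 1.00000)
Lv1 = (11.14286, 6.28571, 14.42857); divide by 14.42857 → v2 = (0.77228, 0.43564, 1.00000)
Requested entry of v2: 78/101 = 0.7723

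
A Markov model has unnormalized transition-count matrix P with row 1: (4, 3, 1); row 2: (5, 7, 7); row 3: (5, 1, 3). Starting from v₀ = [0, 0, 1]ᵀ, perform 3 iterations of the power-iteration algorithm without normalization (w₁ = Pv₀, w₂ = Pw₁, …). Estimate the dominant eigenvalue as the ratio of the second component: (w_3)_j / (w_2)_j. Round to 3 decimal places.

λ ≈ 10.827

w1 = Pv₀ = (1, 7, 3)
w2 = Pw1 = (28, 75, 21)
w3 = Pw2 = (358, 812, 278)
Ratio at component: 812 / 75 = 10.827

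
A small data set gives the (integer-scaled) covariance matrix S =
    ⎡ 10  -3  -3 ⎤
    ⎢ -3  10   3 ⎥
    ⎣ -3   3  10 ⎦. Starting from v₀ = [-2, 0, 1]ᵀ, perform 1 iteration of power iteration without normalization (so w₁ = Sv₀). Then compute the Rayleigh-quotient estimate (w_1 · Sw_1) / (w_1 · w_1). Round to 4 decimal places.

w1 = Sv₀ = (10·(-2) + (-3)·0 + (-3)·1; (-3)·(-2) + 10·0 + 3·1; (-3)·(-2) + 3·0 + 10·1) = (-23, 9, 16)
Sw1 = (-305, 207, 256)
w1·Sw1 = (-23)·(-305) + 9·207 + 16·256 = 12974; w1·w1 = (-23)·(-23) + 9·9 + 16·16 = 866
λ ≈ 12974/866 = 14.9815

14.9815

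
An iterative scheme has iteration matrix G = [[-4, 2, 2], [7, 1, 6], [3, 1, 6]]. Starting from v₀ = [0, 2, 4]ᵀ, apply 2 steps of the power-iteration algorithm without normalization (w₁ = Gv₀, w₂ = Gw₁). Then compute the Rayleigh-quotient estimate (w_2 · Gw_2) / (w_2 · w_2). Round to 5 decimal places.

w1 = Gv₀ = ((-4)·0 + 2·2 + 2·4; 7·0 + 1·2 + 6·4; 3·0 + 1·2 + 6·4) = (12, 26, 26)
w2 = Gw1 = ((-4)·12 + 2·26 + 2·26; 7·12 + 1·26 + 6·26; 3·12 + 1·26 + 6·26) = (56, 266, 218)
Gw2 = (744, 1966, 1742)
w2·Gw2 = 56·744 + 266·1966 + 218·1742 = 944376; w2·w2 = 56·56 + 266·266 + 218·218 = 121416
λ ≈ 944376/121416 = 7.77802

7.77802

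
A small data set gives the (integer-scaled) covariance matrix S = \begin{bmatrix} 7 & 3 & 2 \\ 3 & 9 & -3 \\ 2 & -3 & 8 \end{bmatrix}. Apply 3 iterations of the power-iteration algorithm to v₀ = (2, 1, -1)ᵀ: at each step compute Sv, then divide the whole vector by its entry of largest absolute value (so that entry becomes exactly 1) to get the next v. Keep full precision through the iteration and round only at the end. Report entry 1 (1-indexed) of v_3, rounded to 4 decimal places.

Sv0 = (15.00000, 18.00000, -7.00000); divide by 18.00000 → v1 = (0.83333, 1.00000, -0.38889)
Sv1 = (8.05556, 12.66667, -4.44444); divide by 12.66667 → v2 = (0.63596, 1.00000, -0.35088)
Sv2 = (6.75000, 11.96053, -4.53509); divide by 11.96053 → v3 = (0.56436, 1.00000, -0.37917)
Requested entry of v3: 1539/2727 = 0.5644

0.5644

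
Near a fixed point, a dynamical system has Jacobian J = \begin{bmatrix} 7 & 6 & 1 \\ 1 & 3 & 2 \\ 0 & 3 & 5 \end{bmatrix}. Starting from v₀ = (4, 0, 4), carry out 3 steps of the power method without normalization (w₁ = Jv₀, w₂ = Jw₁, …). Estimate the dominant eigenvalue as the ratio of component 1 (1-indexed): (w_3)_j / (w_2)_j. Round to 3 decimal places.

w1 = Jv₀ = (7·4 + 6·0 + 1·4; 1·4 + 3·0 + 2·4; 0·4 + 3·0 + 5·4) = (32, 12, 20)
w2 = Jw1 = (7·32 + 6·12 + 1·20; 1·32 + 3·12 + 2·20; 0·32 + 3·12 + 5·20) = (316, 108, 136)
w3 = Jw2 = (2996, 912, 1004)
Ratio at component: 2996 / 316 = 9.481

9.481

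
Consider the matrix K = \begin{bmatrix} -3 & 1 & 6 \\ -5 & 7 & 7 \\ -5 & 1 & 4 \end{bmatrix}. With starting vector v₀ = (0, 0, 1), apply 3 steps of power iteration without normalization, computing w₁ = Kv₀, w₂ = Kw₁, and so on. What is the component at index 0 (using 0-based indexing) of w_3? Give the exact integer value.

w1 = Kv₀ = ((-3)·0 + 1·0 + 6·1; (-5)·0 + 7·0 + 7·1; (-5)·0 + 1·0 + 4·1) = (6, 7, 4)
w2 = Kw1 = ((-3)·6 + 1·7 + 6·4; (-5)·6 + 7·7 + 7·4; (-5)·6 + 1·7 + 4·4) = (13, 47, -7)
w3 = Kw2 = (-34, 215, -46)
The requested component of w3 is -34.

-34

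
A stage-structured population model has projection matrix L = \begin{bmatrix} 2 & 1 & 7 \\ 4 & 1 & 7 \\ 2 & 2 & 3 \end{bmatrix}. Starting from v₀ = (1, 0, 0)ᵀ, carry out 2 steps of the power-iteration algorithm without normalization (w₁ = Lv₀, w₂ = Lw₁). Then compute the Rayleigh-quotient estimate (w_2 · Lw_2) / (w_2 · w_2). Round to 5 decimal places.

λ ≈ 8.92992

w1 = Lv₀ = (2, 4, 2)
w2 = Lw1 = (22, 26, 18)
Lw2 = (196, 240, 150)
w2·Lw2 = 22·196 + 26·240 + 18·150 = 13252; w2·w2 = 22·22 + 26·26 + 18·18 = 1484
λ ≈ 13252/1484 = 8.92992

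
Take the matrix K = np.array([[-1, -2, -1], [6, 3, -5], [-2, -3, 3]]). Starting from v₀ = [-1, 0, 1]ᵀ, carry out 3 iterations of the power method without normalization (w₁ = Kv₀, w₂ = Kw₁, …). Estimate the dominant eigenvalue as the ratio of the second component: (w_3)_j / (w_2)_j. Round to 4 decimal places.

5.3793

w1 = Kv₀ = ((-1)·(-1) + (-2)·0 + (-1)·1; 6·(-1) + 3·0 + (-5)·1; (-2)·(-1) + (-3)·0 + 3·1) = (0, -11, 5)
w2 = Kw1 = ((-1)·0 + (-2)·(-11) + (-1)·5; 6·0 + 3·(-11) + (-5)·5; (-2)·0 + (-3)·(-11) + 3·5) = (17, -58, 48)
w3 = Kw2 = (51, -312, 284)
Ratio at component: -312 / -58 = 5.3793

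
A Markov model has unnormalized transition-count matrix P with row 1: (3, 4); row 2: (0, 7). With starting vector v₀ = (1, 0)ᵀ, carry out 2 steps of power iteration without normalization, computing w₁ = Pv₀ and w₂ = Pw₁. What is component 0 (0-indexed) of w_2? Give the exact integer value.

w1 = Pv₀ = (3·1 + 4·0; 0·1 + 7·0) = (3, 0)
w2 = Pw1 = (3·3 + 4·0; 0·3 + 7·0) = (9, 0)
The requested component of w2 is 9.

9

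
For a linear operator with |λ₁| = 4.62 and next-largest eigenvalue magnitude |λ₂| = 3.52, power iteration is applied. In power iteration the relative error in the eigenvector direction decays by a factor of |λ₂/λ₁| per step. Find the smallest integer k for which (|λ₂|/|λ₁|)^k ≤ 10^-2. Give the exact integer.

|λ₂/λ₁| = 3.52/4.62 = 0.76190
Need k ≥ ln(10^-2) / ln(0.76190) = -4.6052 / -0.2719 ≈ 16.935
Smallest integer k satisfying the bound: 17

17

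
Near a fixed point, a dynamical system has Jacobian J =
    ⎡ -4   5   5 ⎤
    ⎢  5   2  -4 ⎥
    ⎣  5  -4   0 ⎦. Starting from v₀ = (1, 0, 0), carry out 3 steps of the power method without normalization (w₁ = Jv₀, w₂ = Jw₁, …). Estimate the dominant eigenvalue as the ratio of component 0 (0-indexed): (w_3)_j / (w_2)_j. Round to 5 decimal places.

λ ≈ -9.30303

w1 = Jv₀ = (-4, 5, 5)
w2 = Jw1 = (66, -30, -40)
w3 = Jw2 = (-614, 430, 450)
Ratio at component: -614 / 66 = -9.30303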